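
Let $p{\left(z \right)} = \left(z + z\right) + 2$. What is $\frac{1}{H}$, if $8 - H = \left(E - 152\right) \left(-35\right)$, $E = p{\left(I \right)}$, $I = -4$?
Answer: $- \frac{1}{5522} \approx -0.00018109$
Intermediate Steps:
$p{\left(z \right)} = 2 + 2 z$ ($p{\left(z \right)} = 2 z + 2 = 2 + 2 z$)
$E = -6$ ($E = 2 + 2 \left(-4\right) = 2 - 8 = -6$)
$H = -5522$ ($H = 8 - \left(-6 - 152\right) \left(-35\right) = 8 - \left(-158\right) \left(-35\right) = 8 - 5530 = -5522$)
$\frac{1}{H} = \frac{1}{-5522} = - \frac{1}{5522}$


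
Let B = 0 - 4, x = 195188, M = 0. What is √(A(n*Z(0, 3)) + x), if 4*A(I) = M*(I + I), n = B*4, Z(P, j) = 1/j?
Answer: 2*√48797 ≈ 441.80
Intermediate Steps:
B = -4
n = -16 (n = -4*4 = -16)
A(I) = 0 (A(I) = (0*(I + I))/4 = (0*(2*I))/4 = (¼)*0 = 0)
√(A(n*Z(0, 3)) + x) = √(0 + 195188) = √195188 = 2*√48797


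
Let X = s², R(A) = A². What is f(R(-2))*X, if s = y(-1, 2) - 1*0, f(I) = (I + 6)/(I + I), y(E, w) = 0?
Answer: 0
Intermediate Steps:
f(I) = (6 + I)/(2*I) (f(I) = (6 + I)/((2*I)) = (6 + I)*(1/(2*I)) = (6 + I)/(2*I))
s = 0 (s = 0 - 1*0 = 0 + 0 = 0)
X = 0 (X = 0² = 0)
f(R(-2))*X = ((6 + (-2)²)/(2*((-2)²)))*0 = ((½)*(6 + 4)/4)*0 = ((½)*(¼)*10)*0 = (5/4)*0 = 0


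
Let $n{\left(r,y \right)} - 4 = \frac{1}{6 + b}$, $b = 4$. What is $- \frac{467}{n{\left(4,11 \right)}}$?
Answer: $- \frac{4670}{41} \approx -113.9$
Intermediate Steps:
$n{\left(r,y \right)} = \frac{41}{10}$ ($n{\left(r,y \right)} = 4 + \frac{1}{6 + 4} = 4 + \frac{1}{10} = \frac{41}{10}$)
$- \frac{467}{n{\left(4,11 \right)}} = - \frac{467}{\frac{41}{10}} = \left(-467\right) \frac{10}{41} = - \frac{4670}{41}$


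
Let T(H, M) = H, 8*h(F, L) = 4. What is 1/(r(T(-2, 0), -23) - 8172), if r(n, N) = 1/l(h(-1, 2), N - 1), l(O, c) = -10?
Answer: -10/81721 ≈ -0.00012237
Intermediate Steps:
h(F, L) = ½ (h(F, L) = (⅛)*4 = ½)
r(n, N) = -⅒ (r(n, N) = 1/(-10) = -⅒)
1/(r(T(-2, 0), -23) - 8172) = 1/(-⅒ - 8172) = 1/(-81721/10) = -10/81721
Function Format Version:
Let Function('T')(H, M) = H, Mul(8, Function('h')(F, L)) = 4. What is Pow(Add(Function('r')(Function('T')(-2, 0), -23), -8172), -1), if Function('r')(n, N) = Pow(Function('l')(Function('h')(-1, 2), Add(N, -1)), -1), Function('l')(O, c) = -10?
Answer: Rational(-10, 81721) ≈ -0.00012237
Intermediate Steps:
Function('h')(F, L) = Rational(1, 2) (Function('h')(F, L) = Mul(Rational(1, 8), 4) = Rational(1, 2))
Function('r')(n, N) = Rational(-1, 10) (Function('r')(n, N) = Pow(-10, -1) = Rational(-1, 10))
Pow(Add(Function('r')(Function('T')(-2, 0), -23), -8172), -1) = Pow(Add(Rational(-1, 10), -8172), -1) = Pow(Rational(-81721, 10), -1) = Rational(-10, 81721)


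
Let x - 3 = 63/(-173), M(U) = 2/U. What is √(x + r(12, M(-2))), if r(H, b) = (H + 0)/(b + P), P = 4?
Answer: 2*√49651/173 ≈ 2.5760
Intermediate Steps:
x = 456/173 (x = 3 + 63/(-173) = 3 + 63*(-1/173) = 3 - 63/173 = 456/173 ≈ 2.6358)
r(H, b) = H/(4 + b) (r(H, b) = (H + 0)/(b + 4) = H/(4 + b))
√(x + r(12, M(-2))) = √(456/173 + 12/(4 + 2/(-2))) = √(456/173 + 12/(4 + 2*(-½))) = √(456/173 + 12/(4 - 1)) = √(456/173 + 12/3) = √(456/173 + 12*(⅓)) = √(456/173 + 4) = √(1148/173) = 2*√49651/173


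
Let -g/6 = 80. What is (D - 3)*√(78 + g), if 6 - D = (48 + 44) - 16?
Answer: -73*I*√402 ≈ -1463.6*I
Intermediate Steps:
g = -480 (g = -6*80 = -480)
D = -70 (D = 6 - ((48 + 44) - 16) = 6 - (92 - 16) = 6 - 1*76 = 6 - 76 = -70)
(D - 3)*√(78 + g) = (-70 - 3)*√(78 - 480) = -73*I*√402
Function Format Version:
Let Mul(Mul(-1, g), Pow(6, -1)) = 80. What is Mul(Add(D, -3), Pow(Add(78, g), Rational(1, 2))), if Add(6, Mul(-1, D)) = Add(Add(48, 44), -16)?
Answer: Mul(-73, I, Pow(402, Rational(1, 2))) ≈ Mul(-1463.6, I)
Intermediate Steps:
g = -480 (g = Mul(-6, 80) = -480)
D = -70 (D = Add(6, Mul(-1, Add(Add(48, 44), -16))) = Add(6, Mul(-1, Add(92, -16))) = Add(6, Mul(-1, 76)) = Add(6, -76) = -70)
Mul(Add(D, -3), Pow(Add(78, g), Rational(1, 2))) = Mul(Add(-70, -3), Pow(Add(78, -480), Rational(1, 2))) = Mul(-73, Pow(-402, Rational(1, 2))) = Mul(-73, Mul(I, Pow(402, Rational(1, 2)))) = Mul(-73, I, Pow(402, Rational(1, 2)))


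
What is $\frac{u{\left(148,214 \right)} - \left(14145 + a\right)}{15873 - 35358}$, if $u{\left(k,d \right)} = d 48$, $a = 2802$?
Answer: $\frac{445}{1299} \approx 0.34257$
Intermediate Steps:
$u{\left(k,d \right)} = 48 d$
$\frac{u{\left(148,214 \right)} - \left(14145 + a\right)}{15873 - 35358} = \frac{48 \cdot 214 - 16947}{15873 - 35358} = \frac{10272 - 16947}{-19485} = \left(10272 - 16947\right) \left(- \frac{1}{19485}\right) = \left(-6675\right) \left(- \frac{1}{19485}\right) = \frac{445}{1299}$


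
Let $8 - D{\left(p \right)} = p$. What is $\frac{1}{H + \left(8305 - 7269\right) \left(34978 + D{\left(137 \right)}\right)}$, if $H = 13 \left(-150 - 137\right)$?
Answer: $\frac{1}{36099833} \approx 2.7701 \cdot 10^{-8}$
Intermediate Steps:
$D{\left(p \right)} = 8 - p$
$H = -3731$ ($H = 13 \left(-287\right) = -3731$)
$\frac{1}{H + \left(8305 - 7269\right) \left(34978 + D{\left(137 \right)}\right)} = \frac{1}{-3731 + \left(8305 - 7269\right) \left(34978 + \left(8 - 137\right)\right)} = \frac{1}{-3731 + 1036 \left(34978 + \left(8 - 137\right)\right)} = \frac{1}{-3731 + 1036 \left(34978 - 129\right)} = \frac{1}{-3731 + 1036 \cdot 34849} = \frac{1}{-3731 + 36103564} = \frac{1}{36099833}$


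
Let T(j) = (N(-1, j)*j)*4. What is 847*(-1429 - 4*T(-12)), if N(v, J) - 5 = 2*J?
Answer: -4300219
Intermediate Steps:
N(v, J) = 5 + 2*J
T(j) = 4*j*(5 + 2*j) (T(j) = ((5 + 2*j)*j)*4 = (j*(5 + 2*j))*4 = 4*j*(5 + 2*j))
847*(-1429 - 4*T(-12)) = 847*(-1429 - 16*(-12)*(5 + 2*(-12))) = 847*(-1429 - 16*(-12)*(5 - 24)) = 847*(-1429 - 16*(-12)*(-19)) = 847*(-1429 - 4*912) = 847*(-1429 - 3648) = 847*(-5077) = -4300219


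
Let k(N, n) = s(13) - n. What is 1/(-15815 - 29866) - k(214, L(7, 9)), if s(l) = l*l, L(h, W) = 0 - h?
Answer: -8039857/45681 ≈ -176.00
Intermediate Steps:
L(h, W) = -h
s(l) = l²
k(N, n) = 169 - n (k(N, n) = 13² - n = 169 - n)
1/(-15815 - 29866) - k(214, L(7, 9)) = 1/(-15815 - 29866) - (169 - (-1)*7) = 1/(-45681) - (169 - 1*(-7)) = -1/45681 - (169 + 7) = -1/45681 - 1*176 = -1/45681 - 176 = -8039857/45681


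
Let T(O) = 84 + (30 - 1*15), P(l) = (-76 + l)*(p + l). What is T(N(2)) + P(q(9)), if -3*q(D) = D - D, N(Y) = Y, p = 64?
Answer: -4765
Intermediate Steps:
q(D) = 0 (q(D) = -(D - D)/3 = -1/3*0 = 0)
P(l) = (-76 + l)*(64 + l)
T(O) = 99 (T(O) = 84 + (30 - 15) = 84 + 15 = 99)
T(N(2)) + P(q(9)) = 99 + (-4864 + 0**2 - 12*0) = 99 + (-4864 + 0 + 0) = 99 - 4864 = -4765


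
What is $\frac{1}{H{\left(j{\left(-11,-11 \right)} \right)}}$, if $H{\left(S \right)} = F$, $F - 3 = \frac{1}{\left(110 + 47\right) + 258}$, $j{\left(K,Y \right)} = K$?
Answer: $\frac{415}{1246} \approx 0.33307$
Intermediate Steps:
$F = \frac{1246}{415}$ ($F = 3 + \frac{1}{\left(110 + 47\right) + 258} = 3 + \frac{1}{157 + 258} = 3 + \frac{1}{415} = \frac{1246}{415} \approx 3.0024$)
$H{\left(S \right)} = \frac{1246}{415}$
$\frac{1}{H{\left(j{\left(-11,-11 \right)} \right)}} = \frac{1}{\frac{1246}{415}} = \frac{415}{1246}$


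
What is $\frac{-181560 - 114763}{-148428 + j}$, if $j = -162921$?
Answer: $\frac{296323}{311349} \approx 0.95174$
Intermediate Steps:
$\frac{-181560 - 114763}{-148428 + j} = \frac{-181560 - 114763}{-148428 - 162921} = - \frac{296323}{-311349} = \left(-296323\right) \left(- \frac{1}{311349}\right) = \frac{296323}{311349}$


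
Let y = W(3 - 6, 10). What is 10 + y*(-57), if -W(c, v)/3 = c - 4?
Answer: -1187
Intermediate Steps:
W(c, v) = 12 - 3*c (W(c, v) = -3*(c - 4) = -3*(-4 + c) = 12 - 3*c)
y = 21 (y = 12 - 3*(3 - 6) = 12 - 3*(-3) = 12 + 9 = 21)
10 + y*(-57) = 10 + 21*(-57) = 10 - 1197 = -1187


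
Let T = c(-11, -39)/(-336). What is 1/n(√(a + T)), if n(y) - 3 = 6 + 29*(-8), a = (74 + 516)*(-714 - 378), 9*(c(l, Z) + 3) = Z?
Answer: -1/223 ≈ -0.0044843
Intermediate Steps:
c(l, Z) = -3 + Z/9
a = -644280 (a = 590*(-1092) = -644280)
T = 11/504 (T = (-3 + (⅑)*(-39))/(-336) = (-3 - 13/3)*(-1/336) = -22/3*(-1/336) = 11/504 ≈ 0.021825)
n(y) = -223 (n(y) = 3 + (6 + 29*(-8)) = 3 + (6 - 232) = 3 - 226 = -223)
1/n(√(a + T)) = 1/(-223) = -1/223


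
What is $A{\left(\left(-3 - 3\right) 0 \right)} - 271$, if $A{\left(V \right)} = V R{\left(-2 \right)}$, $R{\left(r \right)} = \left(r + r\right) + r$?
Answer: $-271$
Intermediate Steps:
$R{\left(r \right)} = 3 r$ ($R{\left(r \right)} = 2 r + r = 3 r$)
$A{\left(V \right)} = - 6 V$ ($A{\left(V \right)} = V 3 \left(-2\right) = V \left(-6\right) = - 6 V$)
$A{\left(\left(-3 - 3\right) 0 \right)} - 271 = - 6 \left(-3 - 3\right) 0 - 271 = - 6 \left(\left(-6\right) 0\right) - 271 = \left(-6\right) 0 - 271 = 0 - 271 = -271$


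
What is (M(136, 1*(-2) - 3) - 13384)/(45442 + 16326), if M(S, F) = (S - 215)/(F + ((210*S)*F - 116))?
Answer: -1912854585/8827944328 ≈ -0.21668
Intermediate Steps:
M(S, F) = (-215 + S)/(-116 + F + 210*F*S) (M(S, F) = (-215 + S)/(F + (210*F*S - 116)) = (-215 + S)/(F + (-116 + 210*F*S)) = (-215 + S)/(-116 + F + 210*F*S))
(M(136, 1*(-2) - 3) - 13384)/(45442 + 16326) = ((-215 + 136)/(-116 + (1*(-2) - 3) + 210*(1*(-2) - 3)*136) - 13384)/(45442 + 16326) = (-79/(-116 + (-2 - 3) + 210*(-2 - 3)*136) - 13384)/61768 = (-79/(-116 - 5 + 210*(-5)*136) - 13384)*(1/61768) = (-79/(-116 - 5 - 142800) - 13384)*(1/61768) = (-79/(-142921) - 13384)*(1/61768) = (-1/142921*(-79) - 13384)*(1/61768) = (79/142921 - 13384)*(1/61768) = -1912854585/142921*1/61768 = -1912854585/8827944328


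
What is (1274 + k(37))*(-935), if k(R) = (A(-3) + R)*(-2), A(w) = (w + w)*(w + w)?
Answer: -1054680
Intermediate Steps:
A(w) = 4*w² (A(w) = (2*w)*(2*w) = 4*w²)
k(R) = -72 - 2*R (k(R) = (4*(-3)² + R)*(-2) = (4*9 + R)*(-2) = (36 + R)*(-2) = -72 - 2*R)
(1274 + k(37))*(-935) = (1274 + (-72 - 2*37))*(-935) = (1274 + (-72 - 74))*(-935) = (1274 - 146)*(-935) = 1128*(-935) = -1054680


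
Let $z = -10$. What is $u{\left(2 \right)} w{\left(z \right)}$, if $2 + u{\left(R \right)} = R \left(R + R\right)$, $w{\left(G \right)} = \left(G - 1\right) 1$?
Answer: $-66$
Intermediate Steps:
$w{\left(G \right)} = -1 + G$ ($w{\left(G \right)} = \left(-1 + G\right) 1 = -1 + G$)
$u{\left(R \right)} = -2 + 2 R^{2}$ ($u{\left(R \right)} = -2 + R \left(R + R\right) = -2 + R 2 R = -2 + 2 R^{2}$)
$u{\left(2 \right)} w{\left(z \right)} = \left(-2 + 2 \cdot 2^{2}\right) \left(-1 - 10\right) = \left(-2 + 2 \cdot 4\right) \left(-11\right) = \left(-2 + 8\right) \left(-11\right) = 6 \left(-11\right) = -66$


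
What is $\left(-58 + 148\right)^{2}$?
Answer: $8100$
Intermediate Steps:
$\left(-58 + 148\right)^{2} = 90^{2} = 8100$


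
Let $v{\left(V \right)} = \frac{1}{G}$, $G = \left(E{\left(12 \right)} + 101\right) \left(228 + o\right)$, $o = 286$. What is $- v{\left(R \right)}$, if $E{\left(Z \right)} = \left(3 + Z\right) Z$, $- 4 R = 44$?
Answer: $- \frac{1}{144434} \approx -6.9236 \cdot 10^{-6}$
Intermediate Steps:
$R = -11$ ($R = \left(- \frac{1}{4}\right) 44 = -11$)
$E{\left(Z \right)} = Z \left(3 + Z\right)$
$G = 144434$ ($G = \left(12 \left(3 + 12\right) + 101\right) \left(228 + 286\right) = \left(12 \cdot 15 + 101\right) 514 = \left(180 + 101\right) 514 = 281 \cdot 514 = 144434$)
$v{\left(V \right)} = \frac{1}{144434}$
$- v{\left(R \right)} = \left(-1\right) \frac{1}{144434} = - \frac{1}{144434}$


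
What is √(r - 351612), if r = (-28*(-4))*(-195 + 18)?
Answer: 2*I*√92859 ≈ 609.46*I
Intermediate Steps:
r = -19824 (r = 112*(-177) = -19824)
√(r - 351612) = √(-19824 - 351612) = √(-371436) = 2*I*√92859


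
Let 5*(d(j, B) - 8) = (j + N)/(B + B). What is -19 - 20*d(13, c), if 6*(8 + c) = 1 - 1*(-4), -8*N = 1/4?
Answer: -60331/344 ≈ -175.38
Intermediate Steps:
N = -1/32 (N = -1/(8*4) = -⅛*¼ = -1/32 ≈ -0.031250)
c = -43/6 (c = -8 + (1 - 1*(-4))/6 = -8 + (1 + 4)/6 = -8 + (⅙)*5 = -8 + ⅚ = -43/6 ≈ -7.1667)
d(j, B) = 8 + (-1/32 + j)/(10*B) (d(j, B) = 8 + ((j - 1/32)/(B + B))/5 = 8 + ((-1/32 + j)/((2*B)))/5 = 8 + ((-1/32 + j)*(1/(2*B)))/5 = 8 + ((-1/32 + j)/(2*B))/5 = 8 + (-1/32 + j)/(10*B))
-19 - 20*d(13, c) = -19 - (-1 + 32*13 + 2560*(-43/6))/(16*(-43/6)) = -19 - (-6)*(-1 + 416 - 55040/3)/(16*43) = -19 - (-6)*(-53795)/(16*43*3) = -19 - 20*10759/1376 = -19 - 53795/344 = -60331/344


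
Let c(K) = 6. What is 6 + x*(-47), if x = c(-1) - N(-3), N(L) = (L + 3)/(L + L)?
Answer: -276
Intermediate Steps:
N(L) = (3 + L)/(2*L) (N(L) = (3 + L)/((2*L)) = (3 + L)*(1/(2*L)) = (3 + L)/(2*L))
x = 6 (x = 6 - (3 - 3)/(2*(-3)) = 6 - (-1)*0/(2*3) = 6 - 1*0 = 6 + 0 = 6)
6 + x*(-47) = 6 + 6*(-47) = 6 - 282 = -276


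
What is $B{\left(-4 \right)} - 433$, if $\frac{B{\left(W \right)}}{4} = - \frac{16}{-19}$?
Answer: $- \frac{8163}{19} \approx -429.63$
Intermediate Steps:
$B{\left(W \right)} = \frac{64}{19}$ ($B{\left(W \right)} = 4 \left(- \frac{16}{-19}\right) = 4 \left(\left(-16\right) \left(- \frac{1}{19}\right)\right) = 4 \cdot \frac{16}{19} = \frac{64}{19}$)
$B{\left(-4 \right)} - 433 = \frac{64}{19} - 433 = - \frac{8163}{19}$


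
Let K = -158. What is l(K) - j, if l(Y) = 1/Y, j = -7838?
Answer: 1238403/158 ≈ 7838.0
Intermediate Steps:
l(K) - j = 1/(-158) - 1*(-7838) = -1/158 + 7838 = 1238403/158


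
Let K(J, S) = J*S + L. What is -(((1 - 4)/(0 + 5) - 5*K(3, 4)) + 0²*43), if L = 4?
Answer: 403/5 ≈ 80.600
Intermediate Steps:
K(J, S) = 4 + J*S (K(J, S) = J*S + 4 = 4 + J*S)
-(((1 - 4)/(0 + 5) - 5*K(3, 4)) + 0²*43) = -(((1 - 4)/(0 + 5) - 5*(4 + 3*4)) + 0²*43) = -((-3/5 - 5*(4 + 12)) + 0*43) = -((-3*⅕ - 5*16) + 0) = -((-⅗ - 80) + 0) = -(-403/5 + 0) = -1*(-403/5) = 403/5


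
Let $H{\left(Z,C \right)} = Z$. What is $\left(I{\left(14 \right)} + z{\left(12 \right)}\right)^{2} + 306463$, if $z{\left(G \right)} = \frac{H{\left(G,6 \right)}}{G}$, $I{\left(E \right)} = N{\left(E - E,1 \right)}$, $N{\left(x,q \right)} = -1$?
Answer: $306463$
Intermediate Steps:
$I{\left(E \right)} = -1$
$z{\left(G \right)} = 1$ ($z{\left(G \right)} = \frac{G}{G} = 1$)
$\left(I{\left(14 \right)} + z{\left(12 \right)}\right)^{2} + 306463 = \left(-1 + 1\right)^{2} + 306463 = 0^{2} + 306463 = 0 + 306463 = 306463$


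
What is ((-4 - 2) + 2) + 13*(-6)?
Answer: -82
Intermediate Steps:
((-4 - 2) + 2) + 13*(-6) = (-6 + 2) - 78 = -4 - 78 = -82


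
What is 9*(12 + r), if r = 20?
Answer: 288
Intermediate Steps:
9*(12 + r) = 9*(12 + 20) = 9*32 = 288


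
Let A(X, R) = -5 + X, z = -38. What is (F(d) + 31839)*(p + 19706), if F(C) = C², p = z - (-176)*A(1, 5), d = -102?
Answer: 801096252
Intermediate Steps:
p = -742 (p = -38 - (-176)*(-5 + 1) = -38 - (-176)*(-4) = -38 - 44*16 = -38 - 704 = -742)
(F(d) + 31839)*(p + 19706) = ((-102)² + 31839)*(-742 + 19706) = (10404 + 31839)*18964 = 42243*18964 = 801096252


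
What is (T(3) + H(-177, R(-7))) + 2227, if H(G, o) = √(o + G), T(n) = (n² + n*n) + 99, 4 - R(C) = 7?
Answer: 2344 + 6*I*√5 ≈ 2344.0 + 13.416*I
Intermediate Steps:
R(C) = -3 (R(C) = 4 - 1*7 = 4 - 7 = -3)
T(n) = 99 + 2*n² (T(n) = (n² + n²) + 99 = 2*n² + 99 = 99 + 2*n²)
H(G, o) = √(G + o)
(T(3) + H(-177, R(-7))) + 2227 = ((99 + 2*3²) + √(-177 - 3)) + 2227 = ((99 + 2*9) + √(-180)) + 2227 = ((99 + 18) + 6*I*√5) + 2227 = (117 + 6*I*√5) + 2227 = 2344 + 6*I*√5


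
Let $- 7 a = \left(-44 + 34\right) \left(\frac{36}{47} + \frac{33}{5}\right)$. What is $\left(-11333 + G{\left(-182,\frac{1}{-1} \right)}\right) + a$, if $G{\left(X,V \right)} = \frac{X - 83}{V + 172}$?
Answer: $- \frac{637078430}{56259} \approx -11324.0$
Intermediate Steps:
$G{\left(X,V \right)} = \frac{-83 + X}{172 + V}$
$a = \frac{3462}{329}$ ($a = - \frac{\left(-44 + 34\right) \left(\frac{36}{47} + \frac{33}{5}\right)}{7} = - \frac{\left(-10\right) \left(36 \cdot \frac{1}{47} + 33 \cdot \frac{1}{5}\right)}{7} = - \frac{\left(-10\right) \left(\frac{36}{47} + \frac{33}{5}\right)}{7} = - \frac{\left(-10\right) \frac{1731}{235}}{7} = \left(- \frac{1}{7}\right) \left(- \frac{3462}{47}\right) = \frac{3462}{329} \approx 10.523$)
$\left(-11333 + G{\left(-182,\frac{1}{-1} \right)}\right) + a = \left(-11333 + \frac{-83 - 182}{172 + \frac{1}{-1}}\right) + \frac{3462}{329} = \left(-11333 + \frac{1}{172 - 1} \left(-265\right)\right) + \frac{3462}{329} = \left(-11333 + \frac{1}{171} \left(-265\right)\right) + \frac{3462}{329} = \left(-11333 - \frac{265}{171}\right) + \frac{3462}{329} = - \frac{1938208}{171} + \frac{3462}{329} = - \frac{637078430}{56259}$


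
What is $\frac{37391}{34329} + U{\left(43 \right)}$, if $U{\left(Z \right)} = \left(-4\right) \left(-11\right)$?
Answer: $\frac{1547867}{34329} \approx 45.089$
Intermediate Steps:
$U{\left(Z \right)} = 44$
$\frac{37391}{34329} + U{\left(43 \right)} = \frac{37391}{34329} + 44 = \frac{1547867}{34329}$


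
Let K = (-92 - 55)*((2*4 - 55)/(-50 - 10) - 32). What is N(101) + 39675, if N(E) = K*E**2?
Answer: 937010677/20 ≈ 4.6851e+7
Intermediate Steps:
K = 91777/20 (K = -147*((8 - 55)/(-60) - 32) = -147*(-47*(-1/60) - 32) = -147*(47/60 - 32) = -147*(-1873/60) = 91777/20 ≈ 4588.9)
N(E) = 91777*E**2/20
N(101) + 39675 = (91777/20)*101**2 + 39675 = (91777/20)*10201 + 39675 = 936217177/20 + 39675 = 937010677/20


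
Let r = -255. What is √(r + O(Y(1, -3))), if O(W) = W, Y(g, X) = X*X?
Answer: I*√246 ≈ 15.684*I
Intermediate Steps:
Y(g, X) = X²
√(r + O(Y(1, -3))) = √(-255 + (-3)²) = √(-255 + 9) = √(-246) = I*√246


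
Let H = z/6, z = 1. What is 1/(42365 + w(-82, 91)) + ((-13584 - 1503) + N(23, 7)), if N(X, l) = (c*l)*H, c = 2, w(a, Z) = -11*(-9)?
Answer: -1921665853/127392 ≈ -15085.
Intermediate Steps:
w(a, Z) = 99
H = ⅙ (H = 1/6 = 1*(⅙) = ⅙ ≈ 0.16667)
N(X, l) = l/3 (N(X, l) = (2*l)*(⅙) = l/3)
1/(42365 + w(-82, 91)) + ((-13584 - 1503) + N(23, 7)) = 1/(42365 + 99) + ((-13584 - 1503) + (⅓)*7) = 1/42464 + (-15087 + 7/3) = 1/42464 - 45254/3 = -1921665853/127392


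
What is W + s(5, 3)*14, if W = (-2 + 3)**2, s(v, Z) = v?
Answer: 71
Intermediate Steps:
W = 1 (W = 1**2 = 1)
W + s(5, 3)*14 = 1 + 5*14 = 1 + 70 = 71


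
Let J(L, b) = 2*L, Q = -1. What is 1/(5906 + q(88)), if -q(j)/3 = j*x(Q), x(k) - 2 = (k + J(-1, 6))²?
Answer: 1/3002 ≈ 0.00033311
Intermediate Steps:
x(k) = 2 + (-2 + k)² (x(k) = 2 + (k + 2*(-1))² = 2 + (k - 2)² = 2 + (-2 + k)²)
q(j) = -33*j (q(j) = -3*j*(2 + (-2 - 1)²) = -3*j*(2 + (-3)²) = -3*j*(2 + 9) = -3*j*11 = -33*j)
1/(5906 + q(88)) = 1/(5906 - 33*88) = 1/(5906 - 2904) = 1/3002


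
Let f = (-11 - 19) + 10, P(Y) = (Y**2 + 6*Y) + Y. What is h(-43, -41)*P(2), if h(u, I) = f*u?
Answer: 15480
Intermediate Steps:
P(Y) = Y**2 + 7*Y
f = -20 (f = -30 + 10 = -20)
h(u, I) = -20*u
h(-43, -41)*P(2) = (-20*(-43))*(2*(7 + 2)) = 860*(2*9) = 860*18 = 15480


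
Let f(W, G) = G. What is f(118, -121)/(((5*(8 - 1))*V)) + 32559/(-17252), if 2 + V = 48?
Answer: -27253741/13887860 ≈ -1.9624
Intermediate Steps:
V = 46 (V = -2 + 48 = 46)
f(118, -121)/(((5*(8 - 1))*V)) + 32559/(-17252) = -121*1/(230*(8 - 1)) + 32559/(-17252) = -121/((5*7)*46) + 32559*(-1/17252) = -121/(35*46) - 32559/17252 = -121/1610 - 32559/17252 = -27253741/13887860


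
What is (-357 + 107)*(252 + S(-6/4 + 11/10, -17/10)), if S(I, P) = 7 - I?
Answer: -64850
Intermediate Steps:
(-357 + 107)*(252 + S(-6/4 + 11/10, -17/10)) = (-357 + 107)*(252 + (7 - (-6/4 + 11/10))) = -250*(252 + (7 - (-6*¼ + 11*(⅒)))) = -250*(252 + (7 - (-3/2 + 11/10))) = -250*(252 + (7 - 1*(-⅖))) = -250*(252 + (7 + ⅖)) = -250*(252 + 37/5) = -250*1297/5 = -64850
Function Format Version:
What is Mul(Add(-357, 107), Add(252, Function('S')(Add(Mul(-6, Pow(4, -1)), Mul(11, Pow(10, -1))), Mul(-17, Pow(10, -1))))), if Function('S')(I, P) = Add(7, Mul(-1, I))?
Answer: -64850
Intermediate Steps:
Mul(Add(-357, 107), Add(252, Function('S')(Add(Mul(-6, Pow(4, -1)), Mul(11, Pow(10, -1))), Mul(-17, Pow(10, -1))))) = Mul(Add(-357, 107), Add(252, Add(7, Mul(-1, Add(Mul(-6, Pow(4, -1)), Mul(11, Pow(10, -1))))))) = Mul(-250, Add(252, Add(7, Mul(-1, Add(Mul(-6, Rational(1, 4)), Mul(11, Rational(1, 10))))))) = Mul(-250, Add(252, Add(7, Mul(-1, Add(Rational(-3, 2), Rational(11, 10)))))) = Mul(-250, Add(252, Add(7, Mul(-1, Rational(-2, 5))))) = Mul(-250, Add(252, Add(7, Rational(2, 5)))) = Mul(-250, Add(252, Rational(37, 5))) = Mul(-250, Rational(1297, 5)) = -64850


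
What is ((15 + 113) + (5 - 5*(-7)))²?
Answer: 28224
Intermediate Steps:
((15 + 113) + (5 - 5*(-7)))² = (128 + (5 + 35))² = (128 + 40)² = 168² = 28224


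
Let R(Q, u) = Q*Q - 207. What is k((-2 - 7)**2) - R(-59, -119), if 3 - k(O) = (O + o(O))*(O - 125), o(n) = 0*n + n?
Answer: 3857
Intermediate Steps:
R(Q, u) = -207 + Q**2 (R(Q, u) = Q**2 - 207 = -207 + Q**2)
o(n) = n (o(n) = 0 + n = n)
k(O) = 3 - 2*O*(-125 + O) (k(O) = 3 - (O + O)*(O - 125) = 3 - 2*O*(-125 + O))
k((-2 - 7)**2) - R(-59, -119) = (3 - 2*(-2 - 7)**4 + 250*(-2 - 7)**2) - (-207 + (-59)**2) = (3 - 2*((-9)**2)**2 + 250*(-9)**2) - (-207 + 3481) = (3 - 2*81**2 + 250*81) - 1*3274 = (3 - 2*6561 + 20250) - 3274 = (3 - 13122 + 20250) - 3274 = 7131 - 3274 = 3857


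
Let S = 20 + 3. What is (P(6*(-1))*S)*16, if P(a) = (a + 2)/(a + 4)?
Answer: 736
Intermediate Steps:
P(a) = (2 + a)/(4 + a)
S = 23
(P(6*(-1))*S)*16 = (((2 + 6*(-1))/(4 + 6*(-1)))*23)*16 = (((2 - 6)/(4 - 6))*23)*16 = ((-4/(-2))*23)*16 = (-1/2*(-4)*23)*16 = (2*23)*16 = 46*16 = 736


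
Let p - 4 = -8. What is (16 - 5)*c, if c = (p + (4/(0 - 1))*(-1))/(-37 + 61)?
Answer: 0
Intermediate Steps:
p = -4 (p = 4 - 8 = -4)
c = 0 (c = (-4 + (4/(0 - 1))*(-1))/(-37 + 61) = (-4 + (4/(-1))*(-1))/24 = (-4 + (4*(-1))*(-1))*(1/24) = (-4 - 4*(-1))*(1/24) = (-4 + 4)*(1/24) = 0*(1/24) = 0)
(16 - 5)*c = (16 - 5)*0 = 11*0 = 0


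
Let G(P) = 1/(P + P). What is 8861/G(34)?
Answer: 602548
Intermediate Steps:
G(P) = 1/(2*P)
8861/G(34) = 8861/(((1/2)/34)) = 8861/(((1/2)*(1/34))) = 8861/(1/68) = 8861*68 = 602548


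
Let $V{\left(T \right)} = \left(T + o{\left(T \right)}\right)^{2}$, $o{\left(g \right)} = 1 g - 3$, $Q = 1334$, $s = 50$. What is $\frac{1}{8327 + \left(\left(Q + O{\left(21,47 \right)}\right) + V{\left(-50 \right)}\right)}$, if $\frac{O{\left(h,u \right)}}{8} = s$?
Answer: $\frac{1}{20670} \approx 4.8379 \cdot 10^{-5}$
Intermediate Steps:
$O{\left(h,u \right)} = 400$ ($O{\left(h,u \right)} = 8 \cdot 50 = 400$)
$o{\left(g \right)} = -3 + g$ ($o{\left(g \right)} = g - 3 = -3 + g$)
$V{\left(T \right)} = \left(-3 + 2 T\right)^{2}$ ($V{\left(T \right)} = \left(T + \left(-3 + T\right)\right)^{2} = \left(-3 + 2 T\right)^{2}$)
$\frac{1}{8327 + \left(\left(Q + O{\left(21,47 \right)}\right) + V{\left(-50 \right)}\right)} = \frac{1}{8327 + \left(\left(1334 + 400\right) + \left(-3 + 2 \left(-50\right)\right)^{2}\right)} = \frac{1}{8327 + \left(1734 + \left(-3 - 100\right)^{2}\right)} = \frac{1}{8327 + \left(1734 + \left(-103\right)^{2}\right)} = \frac{1}{8327 + \left(1734 + 10609\right)} = \frac{1}{8327 + 12343} = \frac{1}{20670}$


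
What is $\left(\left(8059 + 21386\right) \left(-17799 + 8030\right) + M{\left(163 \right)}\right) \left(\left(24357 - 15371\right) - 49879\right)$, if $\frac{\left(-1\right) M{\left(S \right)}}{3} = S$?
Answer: $11762818043742$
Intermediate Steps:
$M{\left(S \right)} = - 3 S$
$\left(\left(8059 + 21386\right) \left(-17799 + 8030\right) + M{\left(163 \right)}\right) \left(\left(24357 - 15371\right) - 49879\right) = \left(\left(8059 + 21386\right) \left(-17799 + 8030\right) - 489\right) \left(\left(24357 - 15371\right) - 49879\right) = \left(29445 \left(-9769\right) - 489\right) \left(8986 - 49879\right) = \left(-287648205 - 489\right) \left(-40893\right) = \left(-287648694\right) \left(-40893\right) = 11762818043742$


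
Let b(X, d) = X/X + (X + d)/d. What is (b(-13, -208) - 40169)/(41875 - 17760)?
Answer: -642671/385840 ≈ -1.6656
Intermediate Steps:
b(X, d) = 1 + (X + d)/d
(b(-13, -208) - 40169)/(41875 - 17760) = ((2 - 13/(-208)) - 40169)/(41875 - 17760) = ((2 - 13*(-1/208)) - 40169)/24115 = ((2 + 1/16) - 40169)*(1/24115) = (33/16 - 40169)*(1/24115) = -642671/16*1/24115 = -642671/385840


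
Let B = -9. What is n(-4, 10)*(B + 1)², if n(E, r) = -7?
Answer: -448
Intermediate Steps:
n(-4, 10)*(B + 1)² = -7*(-9 + 1)² = -7*(-8)² = -7*64 = -448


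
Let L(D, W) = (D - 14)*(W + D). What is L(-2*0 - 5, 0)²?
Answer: 9025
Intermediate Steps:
L(D, W) = (-14 + D)*(D + W)
L(-2*0 - 5, 0)² = ((-2*0 - 5)² - 14*(-2*0 - 5) - 14*0 + (-2*0 - 5)*0)² = ((0 - 5)² - 14*(0 - 5) + 0 + (0 - 5)*0)² = ((-5)² - 14*(-5) + 0 - 5*0)² = (25 + 70 + 0 + 0)² = 95² = 9025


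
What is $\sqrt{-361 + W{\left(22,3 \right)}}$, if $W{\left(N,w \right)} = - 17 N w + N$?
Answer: $i \sqrt{1461} \approx 38.223 i$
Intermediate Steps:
$W{\left(N,w \right)} = N - 17 N w$ ($W{\left(N,w \right)} = - 17 N w + N = N - 17 N w$)
$\sqrt{-361 + W{\left(22,3 \right)}} = \sqrt{-361 + 22 \left(1 - 51\right)} = \sqrt{-361 + 22 \left(-50\right)} = \sqrt{-361 - 1100} = \sqrt{-1461} = i \sqrt{1461}$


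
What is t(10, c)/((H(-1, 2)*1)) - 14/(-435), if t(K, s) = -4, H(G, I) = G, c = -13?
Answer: 1754/435 ≈ 4.0322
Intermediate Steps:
t(10, c)/((H(-1, 2)*1)) - 14/(-435) = -4/((-1*1)) - 14/(-435) = -4/(-1) - 14*(-1/435) = -4*(-1) + 14/435 = 4 + 14/435 = 1754/435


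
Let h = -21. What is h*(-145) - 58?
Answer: 2987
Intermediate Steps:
h*(-145) - 58 = -21*(-145) - 58 = 3045 - 58 = 2987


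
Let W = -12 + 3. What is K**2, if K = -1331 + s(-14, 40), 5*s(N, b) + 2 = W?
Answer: 44435556/25 ≈ 1.7774e+6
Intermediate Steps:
W = -9
s(N, b) = -11/5 (s(N, b) = -2/5 + (1/5)*(-9) = -2/5 - 9/5 = -11/5)
K = -6666/5 (K = -1331 - 11/5 = -6666/5 ≈ -1333.2)
K**2 = (-6666/5)**2 = 44435556/25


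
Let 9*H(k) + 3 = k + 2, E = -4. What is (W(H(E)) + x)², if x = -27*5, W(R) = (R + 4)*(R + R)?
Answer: 126450025/6561 ≈ 19273.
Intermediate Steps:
H(k) = -⅑ + k/9 (H(k) = -⅓ + (k + 2)/9 = -⅓ + (2 + k)/9 = -⅓ + (2/9 + k/9) = -⅑ + k/9)
W(R) = 2*R*(4 + R) (W(R) = (4 + R)*(2*R) = 2*R*(4 + R))
x = -135
(W(H(E)) + x)² = (2*(-⅑ + (⅑)*(-4))*(4 + (-⅑ + (⅑)*(-4))) - 135)² = (2*(-⅑ - 4/9)*(4 + (-⅑ - 4/9)) - 135)² = (2*(-5/9)*(4 - 5/9) - 135)² = (2*(-5/9)*(31/9) - 135)² = (-310/81 - 135)² = (-11245/81)² = 126450025/6561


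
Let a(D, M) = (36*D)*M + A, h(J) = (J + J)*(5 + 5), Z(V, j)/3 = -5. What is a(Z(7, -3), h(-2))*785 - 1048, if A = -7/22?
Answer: 373003449/22 ≈ 1.6955e+7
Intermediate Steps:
A = -7/22 (A = -7*1/22 = -7/22 ≈ -0.31818)
Z(V, j) = -15 (Z(V, j) = 3*(-5) = -15)
h(J) = 20*J (h(J) = (2*J)*10 = 20*J)
a(D, M) = -7/22 + 36*D*M (a(D, M) = (36*D)*M - 7/22 = 36*D*M - 7/22 = -7/22 + 36*D*M)
a(Z(7, -3), h(-2))*785 - 1048 = (-7/22 + 36*(-15)*(20*(-2)))*785 - 1048 = (-7/22 + 36*(-15)*(-40))*785 - 1048 = (-7/22 + 21600)*785 - 1048 = (475193/22)*785 - 1048 = 373026505/22 - 1048 = 373003449/22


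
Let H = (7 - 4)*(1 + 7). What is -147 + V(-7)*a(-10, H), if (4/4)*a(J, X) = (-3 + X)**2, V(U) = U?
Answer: -3234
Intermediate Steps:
H = 24 (H = 3*8 = 24)
a(J, X) = (-3 + X)**2
-147 + V(-7)*a(-10, H) = -147 - 7*(-3 + 24)**2 = -147 - 7*21**2 = -147 - 7*441 = -147 - 3087 = -3234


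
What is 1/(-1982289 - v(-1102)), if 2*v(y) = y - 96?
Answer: -1/1981690 ≈ -5.0462e-7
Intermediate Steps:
v(y) = -48 + y/2 (v(y) = (y - 96)/2 = (-96 + y)/2 = -48 + y/2)
1/(-1982289 - v(-1102)) = 1/(-1982289 - (-48 + (½)*(-1102))) = 1/(-1982289 - (-48 - 551)) = 1/(-1982289 - 1*(-599)) = 1/(-1982289 + 599) = 1/(-1981690) = -1/1981690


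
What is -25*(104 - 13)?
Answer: -2275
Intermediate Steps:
-25*(104 - 13) = -25*91 = -2275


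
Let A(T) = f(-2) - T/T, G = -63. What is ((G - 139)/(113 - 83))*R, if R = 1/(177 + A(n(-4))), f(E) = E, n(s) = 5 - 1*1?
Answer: -101/2610 ≈ -0.038697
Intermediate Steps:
n(s) = 4 (n(s) = 5 - 1 = 4)
A(T) = -3 (A(T) = -2 - T/T = -2 - 1*1 = -2 - 1 = -3)
R = 1/174 (R = 1/(177 - 3) = 1/174 ≈ 0.0057471)
((G - 139)/(113 - 83))*R = ((-63 - 139)/(113 - 83))*(1/174) = -202/30*(1/174) = -202*1/30*(1/174) = -101/15*1/174 = -101/2610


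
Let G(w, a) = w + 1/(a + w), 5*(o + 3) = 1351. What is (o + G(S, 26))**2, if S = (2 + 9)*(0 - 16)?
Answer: 187115041/22500 ≈ 8316.2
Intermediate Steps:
o = 1336/5 (o = -3 + (1/5)*1351 = -3 + 1351/5 = 1336/5 ≈ 267.20)
S = -176 (S = 11*(-16) = -176)
(o + G(S, 26))**2 = (1336/5 + (1 + (-176)**2 + 26*(-176))/(26 - 176))**2 = (1336/5 + (1 + 30976 - 4576)/(-150))**2 = (1336/5 - 1/150*26401)**2 = (1336/5 - 26401/150)**2 = (13679/150)**2 = 187115041/22500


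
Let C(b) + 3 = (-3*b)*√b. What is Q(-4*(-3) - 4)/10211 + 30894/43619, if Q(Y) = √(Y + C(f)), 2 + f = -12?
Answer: 30894/43619 + √(5 + 42*I*√14)/10211 ≈ 0.70915 + 0.00085441*I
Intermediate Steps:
f = -14 (f = -2 - 12 = -14)
C(b) = -3 - 3*b^(3/2) (C(b) = -3 + (-3*b)*√b = -3 - 3*b^(3/2))
Q(Y) = √(-3 + Y + 42*I*√14) (Q(Y) = √(Y + (-3 - (-42)*I*√14)) = √(Y + (-3 + 42*I*√14)) = √(-3 + Y + 42*I*√14))
Q(-4*(-3) - 4)/10211 + 30894/43619 = √(-3 + (-4*(-3) - 4) + 42*I*√14)/10211 + 30894/43619 = √(-3 + (12 - 4) + 42*I*√14)*(1/10211) + 30894*(1/43619) = √(-3 + 8 + 42*I*√14)*(1/10211) + 30894/43619 = √(5 + 42*I*√14)*(1/10211) + 30894/43619 = √(5 + 42*I*√14)/10211 + 30894/43619 = 30894/43619 + √(5 + 42*I*√14)/10211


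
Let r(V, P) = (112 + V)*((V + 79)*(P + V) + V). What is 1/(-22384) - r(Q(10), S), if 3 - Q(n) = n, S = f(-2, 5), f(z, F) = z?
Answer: 1539459599/22384 ≈ 68775.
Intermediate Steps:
S = -2
Q(n) = 3 - n
r(V, P) = (112 + V)*(V + (79 + V)*(P + V)) (r(V, P) = (112 + V)*((79 + V)*(P + V) + V) = (112 + V)*(V + (79 + V)*(P + V)))
1/(-22384) - r(Q(10), S) = 1/(-22384) - ((3 - 1*10)³ + 192*(3 - 1*10)² + 8848*(-2) + 8960*(3 - 1*10) - 2*(3 - 1*10)² + 191*(-2)*(3 - 1*10)) = -1/22384 - ((3 - 10)³ + 192*(3 - 10)² - 17696 + 8960*(3 - 10) - 2*(3 - 10)² + 191*(-2)*(3 - 10)) = -1/22384 - ((-7)³ + 192*(-7)² - 17696 + 8960*(-7) - 2*(-7)² + 191*(-2)*(-7)) = -1/22384 - (-343 + 192*49 - 17696 - 62720 - 2*49 + 2674) = -1/22384 - (-343 + 9408 - 17696 - 62720 - 98 + 2674) = -1/22384 - 1*(-68775) = -1/22384 + 68775 = 1539459599/22384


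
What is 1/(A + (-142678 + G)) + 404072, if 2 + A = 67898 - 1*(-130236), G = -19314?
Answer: 14603162081/36140 ≈ 4.0407e+5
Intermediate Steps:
A = 198132 (A = -2 + (67898 - 1*(-130236)) = -2 + (67898 + 130236) = -2 + 198134 = 198132)
1/(A + (-142678 + G)) + 404072 = 1/(198132 + (-142678 - 19314)) + 404072 = 1/(198132 - 161992) + 404072 = 1/36140 + 404072 = 14603162081/36140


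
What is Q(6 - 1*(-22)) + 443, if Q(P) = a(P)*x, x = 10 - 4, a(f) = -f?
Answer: 275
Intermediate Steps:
x = 6
Q(P) = -6*P (Q(P) = -P*6 = -6*P)
Q(6 - 1*(-22)) + 443 = -6*(6 - 1*(-22)) + 443 = -6*(6 + 22) + 443 = -6*28 + 443 = -168 + 443 = 275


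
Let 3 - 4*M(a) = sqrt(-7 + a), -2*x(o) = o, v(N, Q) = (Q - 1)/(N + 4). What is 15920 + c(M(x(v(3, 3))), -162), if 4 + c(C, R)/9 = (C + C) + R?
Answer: 28879/2 - 45*I*sqrt(14)/14 ≈ 14440.0 - 12.027*I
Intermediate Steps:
v(N, Q) = (-1 + Q)/(4 + N)
x(o) = -o/2
M(a) = 3/4 - sqrt(-7 + a)/4
c(C, R) = -36 + 9*R + 18*C (c(C, R) = -36 + 9*((C + C) + R) = -36 + 9*(2*C + R) = -36 + 9*(R + 2*C) = -36 + (9*R + 18*C) = -36 + 9*R + 18*C)
15920 + c(M(x(v(3, 3))), -162) = 15920 + (-36 + 9*(-162) + 18*(3/4 - sqrt(-7 - (-1 + 3)/(2*(4 + 3)))/4)) = 15920 + (-36 - 1458 + 18*(3/4 - sqrt(-7 - 2/(2*7))/4)) = 15920 + (-36 - 1458 + 18*(3/4 - sqrt(-7 - 2/14)/4)) = 15920 + (-36 - 1458 + 18*(3/4 - sqrt(-7 - 1/2*2/7)/4)) = 15920 + (-36 - 1458 + 18*(3/4 - sqrt(-7 - 1/7)/4)) = 15920 + (-36 - 1458 + 18*(3/4 - 5*I*sqrt(14)/28)) = 15920 + (-36 - 1458 + (27/2 - 45*I*sqrt(14)/14)) = 15920 + (-2961/2 - 45*I*sqrt(14)/14) = 28879/2 - 45*I*sqrt(14)/14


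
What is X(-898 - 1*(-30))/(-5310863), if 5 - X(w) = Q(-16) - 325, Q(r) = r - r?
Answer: -330/5310863 ≈ -6.2137e-5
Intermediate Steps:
Q(r) = 0
X(w) = 330 (X(w) = 5 - (0 - 325) = 5 - 1*(-325) = 5 + 325 = 330)
X(-898 - 1*(-30))/(-5310863) = 330/(-5310863) = 330*(-1/5310863) = -330/5310863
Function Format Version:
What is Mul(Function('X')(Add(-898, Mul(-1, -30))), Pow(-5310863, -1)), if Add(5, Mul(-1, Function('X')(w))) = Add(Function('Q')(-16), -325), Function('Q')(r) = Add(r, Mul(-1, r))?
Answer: Rational(-330, 5310863) ≈ -6.2137e-5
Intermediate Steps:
Function('Q')(r) = 0
Function('X')(w) = 330 (Function('X')(w) = Add(5, Mul(-1, Add(0, -325))) = Add(5, Mul(-1, -325)) = Add(5, 325) = 330)
Mul(Function('X')(Add(-898, Mul(-1, -30))), Pow(-5310863, -1)) = Mul(330, Pow(-5310863, -1)) = Mul(330, Rational(-1, 5310863)) = Rational(-330, 5310863)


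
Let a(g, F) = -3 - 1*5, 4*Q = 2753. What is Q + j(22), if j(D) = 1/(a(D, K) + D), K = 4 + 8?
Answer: 19273/28 ≈ 688.32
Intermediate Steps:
K = 12
Q = 2753/4 (Q = (1/4)*2753 = 2753/4 ≈ 688.25)
a(g, F) = -8 (a(g, F) = -3 - 5 = -8)
j(D) = 1/(-8 + D)
Q + j(22) = 2753/4 + 1/(-8 + 22) = 2753/4 + 1/14 = 19273/28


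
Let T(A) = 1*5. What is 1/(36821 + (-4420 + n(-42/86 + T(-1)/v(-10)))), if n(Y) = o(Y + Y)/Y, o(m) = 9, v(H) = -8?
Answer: 383/12406487 ≈ 3.0871e-5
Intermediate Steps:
T(A) = 5
n(Y) = 9/Y
1/(36821 + (-4420 + n(-42/86 + T(-1)/v(-10)))) = 1/(36821 + (-4420 + 9/(-42/86 + 5/(-8)))) = 1/(36821 + (-4420 + 9/(-42*1/86 + 5*(-⅛)))) = 1/(36821 + (-4420 + 9/(-21/43 - 5/8))) = 1/(36821 + (-4420 + 9/(-383/344))) = 1/(36821 + (-4420 + 9*(-344/383))) = 1/(36821 + (-4420 - 3096/383)) = 1/(36821 - 1695956/383) = 1/(12406487/383) = 383/12406487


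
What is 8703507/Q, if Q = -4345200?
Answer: -170657/85200 ≈ -2.0030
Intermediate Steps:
8703507/Q = 8703507/(-4345200) = 8703507*(-1/4345200) = -170657/85200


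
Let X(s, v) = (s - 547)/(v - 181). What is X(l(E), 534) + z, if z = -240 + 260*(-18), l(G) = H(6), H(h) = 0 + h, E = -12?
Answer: -1737301/353 ≈ -4921.5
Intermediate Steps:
H(h) = h
l(G) = 6
z = -4920 (z = -240 - 4680 = -4920)
X(s, v) = (-547 + s)/(-181 + v)
X(l(E), 534) + z = (-547 + 6)/(-181 + 534) - 4920 = -541/353 - 4920 = -1737301/353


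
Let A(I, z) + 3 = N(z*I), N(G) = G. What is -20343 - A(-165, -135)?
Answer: -42615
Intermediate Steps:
A(I, z) = -3 + I*z (A(I, z) = -3 + z*I = -3 + I*z)
-20343 - A(-165, -135) = -20343 - (-3 - 165*(-135)) = -20343 - (-3 + 22275) = -20343 - 1*22272 = -20343 - 22272 = -42615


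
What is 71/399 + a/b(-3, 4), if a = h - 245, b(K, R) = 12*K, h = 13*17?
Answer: 337/399 ≈ 0.84461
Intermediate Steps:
h = 221
a = -24 (a = 221 - 245 = -24)
71/399 + a/b(-3, 4) = 71/399 - 24/(12*(-3)) = 71*(1/399) - 24/(-36) = 71/399 - 24*(-1/36) = 71/399 + 2/3 = 337/399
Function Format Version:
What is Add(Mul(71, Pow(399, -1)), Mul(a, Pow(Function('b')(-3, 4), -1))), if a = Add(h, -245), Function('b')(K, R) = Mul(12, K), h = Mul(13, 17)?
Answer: Rational(337, 399) ≈ 0.84461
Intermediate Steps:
h = 221
a = -24 (a = Add(221, -245) = -24)
Add(Mul(71, Pow(399, -1)), Mul(a, Pow(Function('b')(-3, 4), -1))) = Add(Mul(71, Pow(399, -1)), Mul(-24, Pow(Mul(12, -3), -1))) = Add(Mul(71, Rational(1, 399)), Mul(-24, Pow(-36, -1))) = Add(Rational(71, 399), Mul(-24, Rational(-1, 36))) = Add(Rational(71, 399), Rational(2, 3)) = Rational(337, 399)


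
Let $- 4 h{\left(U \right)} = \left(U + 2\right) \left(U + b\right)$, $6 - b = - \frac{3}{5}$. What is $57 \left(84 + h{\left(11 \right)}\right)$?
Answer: $\frac{7638}{5} \approx 1527.6$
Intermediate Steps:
$b = \frac{33}{5}$ ($b = 6 - - \frac{3}{5} = 6 + \frac{3}{5} = \frac{33}{5} \approx 6.6$)
$h{\left(U \right)} = - \frac{\left(2 + U\right) \left(\frac{33}{5} + U\right)}{4}$ ($h{\left(U \right)} = - \frac{\left(U + 2\right) \left(U + \frac{33}{5}\right)}{4} = - \frac{\left(2 + U\right) \left(\frac{33}{5} + U\right)}{4}$)
$57 \left(84 + h{\left(11 \right)}\right) = 57 \left(84 - \left(\frac{539}{20} + \frac{121}{4}\right)\right) = 57 \left(84 - \frac{286}{5}\right) = 57 \cdot \frac{134}{5} = \frac{7638}{5}$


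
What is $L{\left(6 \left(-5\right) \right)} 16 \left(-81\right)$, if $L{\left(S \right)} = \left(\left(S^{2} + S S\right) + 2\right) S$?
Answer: $70061760$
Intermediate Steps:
$L{\left(S \right)} = S \left(2 + 2 S^{2}\right)$ ($L{\left(S \right)} = \left(\left(S^{2} + S^{2}\right) + 2\right) S = \left(2 S^{2} + 2\right) S = \left(2 + 2 S^{2}\right) S = S \left(2 + 2 S^{2}\right)$)
$L{\left(6 \left(-5\right) \right)} 16 \left(-81\right) = 2 \cdot 6 \left(-5\right) \left(1 + \left(6 \left(-5\right)\right)^{2}\right) 16 \left(-81\right) = 2 \left(-30\right) \left(1 + \left(-30\right)^{2}\right) 16 \left(-81\right) = 2 \left(-30\right) \left(1 + 900\right) 16 \left(-81\right) = 2 \left(-30\right) 901 \cdot 16 \left(-81\right) = \left(-54060\right) 16 \left(-81\right) = \left(-864960\right) \left(-81\right) = 70061760$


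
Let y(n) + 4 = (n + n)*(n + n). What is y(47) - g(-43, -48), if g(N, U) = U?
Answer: 8880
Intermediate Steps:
y(n) = -4 + 4*n**2 (y(n) = -4 + (n + n)*(n + n) = -4 + (2*n)*(2*n) = -4 + 4*n**2)
y(47) - g(-43, -48) = (-4 + 4*47**2) - 1*(-48) = (-4 + 4*2209) + 48 = (-4 + 8836) + 48 = 8832 + 48 = 8880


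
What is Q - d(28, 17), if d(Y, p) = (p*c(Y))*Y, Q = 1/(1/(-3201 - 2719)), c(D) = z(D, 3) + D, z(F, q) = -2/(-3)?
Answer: -58696/3 ≈ -19565.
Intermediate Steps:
z(F, q) = ⅔ (z(F, q) = -2*(-⅓) = ⅔)
c(D) = ⅔ + D
Q = -5920 (Q = 1/(1/(-5920)) = 1/(-1/5920) = -5920)
d(Y, p) = Y*p*(⅔ + Y) (d(Y, p) = (p*(⅔ + Y))*Y = Y*p*(⅔ + Y))
Q - d(28, 17) = -5920 - 28*17*(2 + 3*28)/3 = -5920 - 28*17*(2 + 84)/3 = -5920 - 28*17*86/3 = -5920 - 1*40936/3 = -5920 - 40936/3 = -58696/3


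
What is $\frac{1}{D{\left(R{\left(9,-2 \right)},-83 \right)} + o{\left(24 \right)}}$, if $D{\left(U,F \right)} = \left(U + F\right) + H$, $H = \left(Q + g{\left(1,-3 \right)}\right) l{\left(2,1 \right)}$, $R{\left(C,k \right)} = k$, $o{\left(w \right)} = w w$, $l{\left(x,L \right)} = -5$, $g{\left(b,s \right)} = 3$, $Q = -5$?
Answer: $\frac{1}{501} \approx 0.001996$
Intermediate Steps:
$o{\left(w \right)} = w^{2}$
$H = 10$ ($H = \left(-5 + 3\right) \left(-5\right) = \left(-2\right) \left(-5\right) = 10$)
$D{\left(U,F \right)} = 10 + F + U$ ($D{\left(U,F \right)} = \left(U + F\right) + 10 = \left(F + U\right) + 10 = 10 + F + U$)
$\frac{1}{D{\left(R{\left(9,-2 \right)},-83 \right)} + o{\left(24 \right)}} = \frac{1}{\left(10 - 83 - 2\right) + 24^{2}} = \frac{1}{-75 + 576} = \frac{1}{501}$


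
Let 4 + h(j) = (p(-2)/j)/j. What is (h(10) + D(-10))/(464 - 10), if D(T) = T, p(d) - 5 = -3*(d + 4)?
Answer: -1401/45400 ≈ -0.030859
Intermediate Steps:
p(d) = -7 - 3*d (p(d) = 5 - 3*(d + 4) = 5 - 3*(4 + d) = 5 + (-12 - 3*d) = -7 - 3*d)
h(j) = -4 - 1/j**2 (h(j) = -4 + ((-7 - 3*(-2))/j)/j = -4 + ((-7 + 6)/j)/j = -4 + (-1/j)/j = -4 - 1/j**2)
(h(10) + D(-10))/(464 - 10) = ((-4 - 1/10**2) - 10)/(464 - 10) = ((-4 - 1*1/100) - 10)/454 = ((-4 - 1/100) - 10)*(1/454) = (-401/100 - 10)*(1/454) = -1401/100*1/454 = -1401/45400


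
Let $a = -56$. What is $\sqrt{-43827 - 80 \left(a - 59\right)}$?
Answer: $i \sqrt{34627} \approx 186.08 i$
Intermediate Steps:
$\sqrt{-43827 - 80 \left(a - 59\right)} = \sqrt{-43827 - 80 \left(-56 - 59\right)} = \sqrt{-43827 - -9200} = \sqrt{-43827 + 9200} = \sqrt{-34627} = i \sqrt{34627}$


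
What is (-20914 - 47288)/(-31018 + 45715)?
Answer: -7578/1633 ≈ -4.6405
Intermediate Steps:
(-20914 - 47288)/(-31018 + 45715) = -68202/14697 = -68202*1/14697 = -7578/1633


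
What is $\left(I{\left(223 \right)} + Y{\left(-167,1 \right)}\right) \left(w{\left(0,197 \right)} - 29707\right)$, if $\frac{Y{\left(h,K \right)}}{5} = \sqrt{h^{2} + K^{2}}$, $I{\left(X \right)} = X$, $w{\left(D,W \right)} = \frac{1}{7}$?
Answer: $- \frac{46372404}{7} - \frac{1039740 \sqrt{27890}}{7} \approx -3.143 \cdot 10^{7}$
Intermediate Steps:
$w{\left(D,W \right)} = \frac{1}{7}$
$Y{\left(h,K \right)} = 5 \sqrt{K^{2} + h^{2}}$ ($Y{\left(h,K \right)} = 5 \sqrt{h^{2} + K^{2}} = 5 \sqrt{K^{2} + h^{2}}$)
$\left(I{\left(223 \right)} + Y{\left(-167,1 \right)}\right) \left(w{\left(0,197 \right)} - 29707\right) = \left(223 + 5 \sqrt{1^{2} + \left(-167\right)^{2}}\right) \left(\frac{1}{7} - 29707\right) = \left(223 + 5 \sqrt{1 + 27889}\right) \left(- \frac{207948}{7}\right) = \left(223 + 5 \sqrt{27890}\right) \left(- \frac{207948}{7}\right) = - \frac{46372404}{7} - \frac{1039740 \sqrt{27890}}{7}$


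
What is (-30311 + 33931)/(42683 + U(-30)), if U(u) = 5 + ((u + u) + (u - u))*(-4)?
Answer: 905/10732 ≈ 0.084327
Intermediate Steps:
U(u) = 5 - 8*u (U(u) = 5 + (2*u + 0)*(-4) = 5 + (2*u)*(-4) = 5 - 8*u)
(-30311 + 33931)/(42683 + U(-30)) = (-30311 + 33931)/(42683 + (5 - 8*(-30))) = 3620/(42683 + (5 + 240)) = 3620/(42683 + 245) = 3620/42928 = 3620*(1/42928) = 905/10732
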